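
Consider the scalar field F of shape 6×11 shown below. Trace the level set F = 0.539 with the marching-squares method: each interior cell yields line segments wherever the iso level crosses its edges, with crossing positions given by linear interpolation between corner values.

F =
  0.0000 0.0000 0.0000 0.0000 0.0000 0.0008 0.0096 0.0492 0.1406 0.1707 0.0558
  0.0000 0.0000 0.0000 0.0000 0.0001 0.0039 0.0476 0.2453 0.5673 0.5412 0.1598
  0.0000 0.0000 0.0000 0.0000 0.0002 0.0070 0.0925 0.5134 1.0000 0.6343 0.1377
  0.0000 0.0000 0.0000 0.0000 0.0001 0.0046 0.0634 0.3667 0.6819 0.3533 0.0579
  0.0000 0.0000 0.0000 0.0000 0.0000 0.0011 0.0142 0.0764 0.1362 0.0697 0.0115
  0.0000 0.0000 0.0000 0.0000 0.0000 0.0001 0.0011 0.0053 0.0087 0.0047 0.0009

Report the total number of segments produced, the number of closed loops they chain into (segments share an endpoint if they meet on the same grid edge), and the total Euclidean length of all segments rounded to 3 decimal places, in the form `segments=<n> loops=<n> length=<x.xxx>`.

segments=10 loops=1 length=6.862

cell (0,7): code 0100 → (0.934,8.000)–(1.000,7.912)
cell (0,8): code 1100 → (0.994,9.000)–(0.934,8.000)
cell (0,9): code 1000 → (1.000,9.006)–(0.994,9.000)
cell (1,7): code 0110 → (1.000,7.912)–(2.000,7.053)
cell (1,9): code 1001 → (2.000,9.192)–(1.000,9.006)
cell (2,7): code 0110 → (2.000,7.053)–(3.000,7.547)
cell (2,8): code 1011 → (3.000,8.435)–(2.339,9.000)
cell (2,9): code 0001 → (2.339,9.000)–(2.000,9.192)
cell (3,7): code 0010 → (3.000,7.547)–(3.262,8.000)
cell (3,8): code 0001 → (3.262,8.000)–(3.000,8.435)
total: 10 segments, chained into 1 closed loop(s), length Σ = 6.861772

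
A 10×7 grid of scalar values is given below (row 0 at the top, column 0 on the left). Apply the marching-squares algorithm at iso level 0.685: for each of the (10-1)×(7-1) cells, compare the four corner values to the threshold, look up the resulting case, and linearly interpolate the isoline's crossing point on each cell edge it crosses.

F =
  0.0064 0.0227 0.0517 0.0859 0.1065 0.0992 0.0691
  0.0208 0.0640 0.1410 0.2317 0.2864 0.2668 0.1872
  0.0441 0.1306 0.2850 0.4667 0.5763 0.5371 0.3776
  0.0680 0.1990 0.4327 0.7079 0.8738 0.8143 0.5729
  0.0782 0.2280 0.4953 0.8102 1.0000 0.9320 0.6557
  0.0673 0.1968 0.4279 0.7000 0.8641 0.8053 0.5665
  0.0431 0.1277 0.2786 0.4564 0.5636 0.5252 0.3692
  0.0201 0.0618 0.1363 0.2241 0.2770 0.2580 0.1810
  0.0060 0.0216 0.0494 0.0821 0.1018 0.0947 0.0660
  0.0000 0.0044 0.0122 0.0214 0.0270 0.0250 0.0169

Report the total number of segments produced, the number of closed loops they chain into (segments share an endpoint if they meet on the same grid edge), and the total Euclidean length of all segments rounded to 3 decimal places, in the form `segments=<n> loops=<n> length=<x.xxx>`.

cell (2,2): code 0100 → (2.905,3.000)–(3.000,2.917)
cell (2,3): code 1100 → (2.365,4.000)–(2.905,3.000)
cell (2,4): code 1100 → (2.534,5.000)–(2.365,4.000)
cell (2,5): code 1000 → (3.000,5.536)–(2.534,5.000)
cell (3,2): code 0110 → (3.000,2.917)–(4.000,2.602)
cell (3,5): code 1001 → (4.000,5.894)–(3.000,5.536)
cell (4,2): code 0110 → (4.000,2.602)–(5.000,2.945)
cell (4,5): code 1001 → (5.000,5.504)–(4.000,5.894)
cell (5,2): code 0010 → (5.000,2.945)–(5.062,3.000)
cell (5,3): code 0011 → (5.062,3.000)–(5.596,4.000)
cell (5,4): code 0011 → (5.596,4.000)–(5.429,5.000)
cell (5,5): code 0001 → (5.429,5.000)–(5.000,5.504)
total: 12 segments, chained into 1 closed loop(s), length Σ = 10.120105

segments=12 loops=1 length=10.120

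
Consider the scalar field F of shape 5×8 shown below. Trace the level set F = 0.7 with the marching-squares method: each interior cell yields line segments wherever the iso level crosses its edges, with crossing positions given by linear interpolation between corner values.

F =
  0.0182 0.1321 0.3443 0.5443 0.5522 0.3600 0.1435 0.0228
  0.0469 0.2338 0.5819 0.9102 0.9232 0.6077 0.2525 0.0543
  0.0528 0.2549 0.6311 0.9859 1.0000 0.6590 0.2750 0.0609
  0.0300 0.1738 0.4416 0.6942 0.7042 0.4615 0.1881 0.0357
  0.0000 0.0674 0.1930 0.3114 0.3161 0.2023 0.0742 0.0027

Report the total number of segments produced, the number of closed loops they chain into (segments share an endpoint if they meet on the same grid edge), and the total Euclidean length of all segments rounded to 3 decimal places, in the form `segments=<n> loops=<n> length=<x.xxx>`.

segments=10 loops=1 length=8.428

cell (0,2): code 0100 → (0.426,3.000)–(1.000,2.360)
cell (0,3): code 1100 → (0.398,4.000)–(0.426,3.000)
cell (0,4): code 1000 → (1.000,4.707)–(0.398,4.000)
cell (1,2): code 0110 → (1.000,2.360)–(2.000,2.194)
cell (1,4): code 1001 → (2.000,4.880)–(1.000,4.707)
cell (2,2): code 0010 → (2.000,2.194)–(2.980,3.000)
cell (2,3): code 0111 → (2.980,3.000)–(3.000,3.580)
cell (2,4): code 1001 → (3.000,4.017)–(2.000,4.880)
cell (3,3): code 0010 → (3.000,3.580)–(3.011,4.000)
cell (3,4): code 0001 → (3.011,4.000)–(3.000,4.017)
total: 10 segments, chained into 1 closed loop(s), length Σ = 8.427869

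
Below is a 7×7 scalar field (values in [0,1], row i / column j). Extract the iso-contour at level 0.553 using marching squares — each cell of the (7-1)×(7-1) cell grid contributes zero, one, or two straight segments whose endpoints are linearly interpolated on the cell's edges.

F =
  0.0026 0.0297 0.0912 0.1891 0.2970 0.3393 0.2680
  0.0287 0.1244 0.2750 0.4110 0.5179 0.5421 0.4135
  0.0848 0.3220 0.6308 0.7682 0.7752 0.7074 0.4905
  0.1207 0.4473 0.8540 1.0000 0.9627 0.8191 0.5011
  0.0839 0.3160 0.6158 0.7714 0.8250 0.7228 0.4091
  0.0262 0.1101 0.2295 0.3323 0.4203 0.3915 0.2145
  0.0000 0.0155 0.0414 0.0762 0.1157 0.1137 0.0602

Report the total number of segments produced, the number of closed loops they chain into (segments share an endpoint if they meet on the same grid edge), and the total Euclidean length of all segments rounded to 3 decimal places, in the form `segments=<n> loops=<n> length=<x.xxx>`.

segments=14 loops=1 length=13.003

cell (1,1): code 0100 → (1.781,2.000)–(2.000,1.748)
cell (1,2): code 1100 → (1.398,3.000)–(1.781,2.000)
cell (1,3): code 1100 → (1.136,4.000)–(1.398,3.000)
cell (1,4): code 1100 → (1.066,5.000)–(1.136,4.000)
cell (1,5): code 1000 → (2.000,5.712)–(1.066,5.000)
cell (2,1): code 0110 → (2.000,1.748)–(3.000,1.260)
cell (2,5): code 1001 → (3.000,5.837)–(2.000,5.712)
cell (3,1): code 0110 → (3.000,1.260)–(4.000,1.791)
cell (3,5): code 1001 → (4.000,5.541)–(3.000,5.837)
cell (4,1): code 0010 → (4.000,1.791)–(4.163,2.000)
cell (4,2): code 0011 → (4.163,2.000)–(4.497,3.000)
cell (4,3): code 0011 → (4.497,3.000)–(4.672,4.000)
cell (4,4): code 0011 → (4.672,4.000)–(4.513,5.000)
cell (4,5): code 0001 → (4.513,5.000)–(4.000,5.541)
total: 14 segments, chained into 1 closed loop(s), length Σ = 13.003451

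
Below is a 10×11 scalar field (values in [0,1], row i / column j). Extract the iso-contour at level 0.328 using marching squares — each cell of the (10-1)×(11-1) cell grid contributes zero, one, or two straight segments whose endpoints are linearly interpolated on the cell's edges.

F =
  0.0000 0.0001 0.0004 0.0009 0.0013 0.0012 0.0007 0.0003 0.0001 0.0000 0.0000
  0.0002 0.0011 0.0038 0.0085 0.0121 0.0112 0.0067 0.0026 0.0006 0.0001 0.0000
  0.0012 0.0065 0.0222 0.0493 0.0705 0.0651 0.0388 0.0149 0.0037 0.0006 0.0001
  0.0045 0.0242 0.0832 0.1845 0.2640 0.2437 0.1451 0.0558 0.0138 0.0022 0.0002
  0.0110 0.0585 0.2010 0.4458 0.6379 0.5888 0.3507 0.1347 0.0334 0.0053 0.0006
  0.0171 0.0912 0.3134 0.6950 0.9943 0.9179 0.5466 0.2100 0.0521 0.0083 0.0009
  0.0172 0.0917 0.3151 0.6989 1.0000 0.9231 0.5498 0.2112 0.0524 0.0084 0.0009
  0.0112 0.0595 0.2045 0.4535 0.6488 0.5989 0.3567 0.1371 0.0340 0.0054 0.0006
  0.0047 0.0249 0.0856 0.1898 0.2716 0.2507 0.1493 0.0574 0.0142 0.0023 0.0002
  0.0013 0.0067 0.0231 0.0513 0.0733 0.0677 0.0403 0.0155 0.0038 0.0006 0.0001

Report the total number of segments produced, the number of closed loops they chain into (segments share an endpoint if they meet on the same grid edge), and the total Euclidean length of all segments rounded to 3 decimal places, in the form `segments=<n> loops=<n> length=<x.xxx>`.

cell (3,2): code 0100 → (3.549,3.000)–(4.000,2.519)
cell (3,3): code 1100 → (3.171,4.000)–(3.549,3.000)
cell (3,4): code 1100 → (3.244,5.000)–(3.171,4.000)
cell (3,5): code 1100 → (3.890,6.000)–(3.244,5.000)
cell (3,6): code 1000 → (4.000,6.105)–(3.890,6.000)
cell (4,2): code 0110 → (4.000,2.519)–(5.000,2.038)
cell (4,6): code 1001 → (5.000,6.649)–(4.000,6.105)
cell (5,2): code 0110 → (5.000,2.038)–(6.000,2.034)
cell (5,6): code 1001 → (6.000,6.655)–(5.000,6.649)
cell (6,2): code 0110 → (6.000,2.034)–(7.000,2.496)
cell (6,6): code 1001 → (7.000,6.131)–(6.000,6.655)
cell (7,2): code 0010 → (7.000,2.496)–(7.476,3.000)
cell (7,3): code 0011 → (7.476,3.000)–(7.850,4.000)
cell (7,4): code 0011 → (7.850,4.000)–(7.778,5.000)
cell (7,5): code 0011 → (7.778,5.000)–(7.138,6.000)
cell (7,6): code 0001 → (7.138,6.000)–(7.000,6.131)
total: 16 segments, chained into 1 closed loop(s), length Σ = 14.693672

segments=16 loops=1 length=14.694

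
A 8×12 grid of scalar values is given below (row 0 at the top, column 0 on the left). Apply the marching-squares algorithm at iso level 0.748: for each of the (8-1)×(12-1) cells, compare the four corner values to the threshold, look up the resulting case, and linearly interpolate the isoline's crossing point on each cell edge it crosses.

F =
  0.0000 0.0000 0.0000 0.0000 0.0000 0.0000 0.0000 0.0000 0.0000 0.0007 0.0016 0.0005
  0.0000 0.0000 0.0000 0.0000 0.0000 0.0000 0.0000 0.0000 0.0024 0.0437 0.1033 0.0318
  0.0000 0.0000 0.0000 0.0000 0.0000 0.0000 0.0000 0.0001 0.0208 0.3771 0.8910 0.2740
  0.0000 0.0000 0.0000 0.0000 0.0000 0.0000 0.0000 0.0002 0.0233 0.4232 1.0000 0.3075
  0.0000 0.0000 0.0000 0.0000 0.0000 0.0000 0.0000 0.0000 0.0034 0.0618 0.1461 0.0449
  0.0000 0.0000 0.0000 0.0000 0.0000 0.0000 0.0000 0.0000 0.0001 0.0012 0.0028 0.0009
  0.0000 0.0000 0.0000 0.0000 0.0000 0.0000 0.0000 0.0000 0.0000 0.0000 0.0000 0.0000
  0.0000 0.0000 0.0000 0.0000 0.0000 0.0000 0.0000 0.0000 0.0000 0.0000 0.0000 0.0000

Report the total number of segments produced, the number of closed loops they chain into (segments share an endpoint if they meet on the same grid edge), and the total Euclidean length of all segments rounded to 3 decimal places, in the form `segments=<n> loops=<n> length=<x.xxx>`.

segments=6 loops=1 length=3.644

cell (1,9): code 0100 → (1.818,10.000)–(2.000,9.722)
cell (1,10): code 1000 → (2.000,10.232)–(1.818,10.000)
cell (2,9): code 0110 → (2.000,9.722)–(3.000,9.563)
cell (2,10): code 1001 → (3.000,10.364)–(2.000,10.232)
cell (3,9): code 0010 → (3.000,9.563)–(3.295,10.000)
cell (3,10): code 0001 → (3.295,10.000)–(3.000,10.364)
total: 6 segments, chained into 1 closed loop(s), length Σ = 3.643599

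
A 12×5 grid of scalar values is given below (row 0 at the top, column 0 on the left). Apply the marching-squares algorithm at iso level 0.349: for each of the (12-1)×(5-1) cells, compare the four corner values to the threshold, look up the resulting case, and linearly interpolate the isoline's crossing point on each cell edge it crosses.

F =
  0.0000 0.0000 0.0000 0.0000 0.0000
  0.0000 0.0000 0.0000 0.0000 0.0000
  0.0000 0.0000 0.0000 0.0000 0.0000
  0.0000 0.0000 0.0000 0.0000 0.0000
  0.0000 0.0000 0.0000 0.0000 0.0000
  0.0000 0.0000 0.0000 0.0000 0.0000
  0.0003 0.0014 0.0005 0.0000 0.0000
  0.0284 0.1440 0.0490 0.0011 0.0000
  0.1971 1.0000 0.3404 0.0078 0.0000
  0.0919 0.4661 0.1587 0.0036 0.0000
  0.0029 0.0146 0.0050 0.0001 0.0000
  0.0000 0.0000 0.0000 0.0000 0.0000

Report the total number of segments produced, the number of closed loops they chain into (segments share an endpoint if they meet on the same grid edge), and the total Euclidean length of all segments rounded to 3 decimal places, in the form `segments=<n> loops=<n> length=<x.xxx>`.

segments=6 loops=1 length=5.511

cell (7,0): code 0100 → (7.239,1.000)–(8.000,0.189)
cell (7,1): code 1000 → (8.000,1.987)–(7.239,1.000)
cell (8,0): code 0110 → (8.000,0.189)–(9.000,0.687)
cell (8,1): code 1001 → (9.000,1.381)–(8.000,1.987)
cell (9,0): code 0010 → (9.000,0.687)–(9.259,1.000)
cell (9,1): code 0001 → (9.259,1.000)–(9.000,1.381)
total: 6 segments, chained into 1 closed loop(s), length Σ = 5.511322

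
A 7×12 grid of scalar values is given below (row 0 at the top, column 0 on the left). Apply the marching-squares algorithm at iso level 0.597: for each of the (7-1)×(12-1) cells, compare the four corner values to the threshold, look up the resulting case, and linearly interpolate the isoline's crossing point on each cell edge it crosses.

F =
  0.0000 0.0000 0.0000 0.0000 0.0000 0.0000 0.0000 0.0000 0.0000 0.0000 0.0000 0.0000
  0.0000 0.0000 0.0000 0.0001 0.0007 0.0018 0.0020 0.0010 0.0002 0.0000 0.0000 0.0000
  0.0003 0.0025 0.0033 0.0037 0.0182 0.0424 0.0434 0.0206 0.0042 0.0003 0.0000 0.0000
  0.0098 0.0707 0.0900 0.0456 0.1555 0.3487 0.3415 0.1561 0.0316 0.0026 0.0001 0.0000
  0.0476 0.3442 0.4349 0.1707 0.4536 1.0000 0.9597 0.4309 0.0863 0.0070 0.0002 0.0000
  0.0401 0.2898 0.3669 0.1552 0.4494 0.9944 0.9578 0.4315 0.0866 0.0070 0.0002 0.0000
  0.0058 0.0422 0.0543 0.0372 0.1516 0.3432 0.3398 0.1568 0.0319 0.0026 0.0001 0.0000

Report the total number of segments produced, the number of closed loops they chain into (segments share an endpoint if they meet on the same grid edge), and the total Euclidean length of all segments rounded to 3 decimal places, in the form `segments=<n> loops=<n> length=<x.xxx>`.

cell (3,4): code 0100 → (3.381,5.000)–(4.000,4.262)
cell (3,5): code 1100 → (3.413,6.000)–(3.381,5.000)
cell (3,6): code 1000 → (4.000,6.686)–(3.413,6.000)
cell (4,4): code 0110 → (4.000,4.262)–(5.000,4.271)
cell (4,6): code 1001 → (5.000,6.686)–(4.000,6.686)
cell (5,4): code 0010 → (5.000,4.271)–(5.610,5.000)
cell (5,5): code 0011 → (5.610,5.000)–(5.584,6.000)
cell (5,6): code 0001 → (5.584,6.000)–(5.000,6.686)
total: 8 segments, chained into 1 closed loop(s), length Σ = 7.717518

segments=8 loops=1 length=7.718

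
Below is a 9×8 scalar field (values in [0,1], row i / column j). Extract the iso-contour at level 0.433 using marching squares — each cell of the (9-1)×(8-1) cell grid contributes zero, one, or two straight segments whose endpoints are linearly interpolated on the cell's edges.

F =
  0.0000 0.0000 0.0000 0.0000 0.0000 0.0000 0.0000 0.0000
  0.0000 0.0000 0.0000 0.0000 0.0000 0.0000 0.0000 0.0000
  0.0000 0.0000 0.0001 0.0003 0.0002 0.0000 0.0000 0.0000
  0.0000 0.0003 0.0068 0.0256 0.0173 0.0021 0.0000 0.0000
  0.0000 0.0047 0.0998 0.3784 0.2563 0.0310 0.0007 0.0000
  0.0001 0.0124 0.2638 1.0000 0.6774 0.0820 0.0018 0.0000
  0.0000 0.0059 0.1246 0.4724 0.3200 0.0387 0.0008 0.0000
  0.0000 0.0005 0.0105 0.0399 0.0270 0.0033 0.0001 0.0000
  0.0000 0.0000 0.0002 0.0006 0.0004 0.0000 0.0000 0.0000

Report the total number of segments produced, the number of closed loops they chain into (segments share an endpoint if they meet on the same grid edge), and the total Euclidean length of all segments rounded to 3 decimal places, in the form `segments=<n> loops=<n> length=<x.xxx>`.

cell (4,2): code 0100 → (4.088,3.000)–(5.000,2.230)
cell (4,3): code 1100 → (4.420,4.000)–(4.088,3.000)
cell (4,4): code 1000 → (5.000,4.410)–(4.420,4.000)
cell (5,2): code 0110 → (5.000,2.230)–(6.000,2.887)
cell (5,3): code 1011 → (6.000,3.259)–(5.684,4.000)
cell (5,4): code 0001 → (5.684,4.000)–(5.000,4.410)
cell (6,2): code 0010 → (6.000,2.887)–(6.091,3.000)
cell (6,3): code 0001 → (6.091,3.000)–(6.000,3.259)
total: 8 segments, chained into 1 closed loop(s), length Σ = 6.177860

segments=8 loops=1 length=6.178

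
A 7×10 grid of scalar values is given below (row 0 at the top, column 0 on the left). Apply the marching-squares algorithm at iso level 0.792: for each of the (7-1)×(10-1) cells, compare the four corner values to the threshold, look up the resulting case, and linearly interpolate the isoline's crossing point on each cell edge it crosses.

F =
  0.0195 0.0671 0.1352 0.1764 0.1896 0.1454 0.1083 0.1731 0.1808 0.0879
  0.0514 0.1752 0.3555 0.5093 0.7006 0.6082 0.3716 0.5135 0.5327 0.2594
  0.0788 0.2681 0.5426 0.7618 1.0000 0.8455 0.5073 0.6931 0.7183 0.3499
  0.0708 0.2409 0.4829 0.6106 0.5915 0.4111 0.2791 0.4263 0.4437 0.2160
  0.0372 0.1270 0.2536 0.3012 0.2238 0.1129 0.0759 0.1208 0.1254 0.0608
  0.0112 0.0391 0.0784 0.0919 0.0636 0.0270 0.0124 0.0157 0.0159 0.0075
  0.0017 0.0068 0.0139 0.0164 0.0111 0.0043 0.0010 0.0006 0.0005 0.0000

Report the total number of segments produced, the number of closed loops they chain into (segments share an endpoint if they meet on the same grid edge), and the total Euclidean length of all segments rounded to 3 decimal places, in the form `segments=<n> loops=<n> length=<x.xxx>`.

segments=6 loops=1 length=4.779

cell (1,3): code 0100 → (1.305,4.000)–(2.000,3.127)
cell (1,4): code 1100 → (1.775,5.000)–(1.305,4.000)
cell (1,5): code 1000 → (2.000,5.158)–(1.775,5.000)
cell (2,3): code 0010 → (2.000,3.127)–(2.509,4.000)
cell (2,4): code 0011 → (2.509,4.000)–(2.123,5.000)
cell (2,5): code 0001 → (2.123,5.000)–(2.000,5.158)
total: 6 segments, chained into 1 closed loop(s), length Σ = 4.779135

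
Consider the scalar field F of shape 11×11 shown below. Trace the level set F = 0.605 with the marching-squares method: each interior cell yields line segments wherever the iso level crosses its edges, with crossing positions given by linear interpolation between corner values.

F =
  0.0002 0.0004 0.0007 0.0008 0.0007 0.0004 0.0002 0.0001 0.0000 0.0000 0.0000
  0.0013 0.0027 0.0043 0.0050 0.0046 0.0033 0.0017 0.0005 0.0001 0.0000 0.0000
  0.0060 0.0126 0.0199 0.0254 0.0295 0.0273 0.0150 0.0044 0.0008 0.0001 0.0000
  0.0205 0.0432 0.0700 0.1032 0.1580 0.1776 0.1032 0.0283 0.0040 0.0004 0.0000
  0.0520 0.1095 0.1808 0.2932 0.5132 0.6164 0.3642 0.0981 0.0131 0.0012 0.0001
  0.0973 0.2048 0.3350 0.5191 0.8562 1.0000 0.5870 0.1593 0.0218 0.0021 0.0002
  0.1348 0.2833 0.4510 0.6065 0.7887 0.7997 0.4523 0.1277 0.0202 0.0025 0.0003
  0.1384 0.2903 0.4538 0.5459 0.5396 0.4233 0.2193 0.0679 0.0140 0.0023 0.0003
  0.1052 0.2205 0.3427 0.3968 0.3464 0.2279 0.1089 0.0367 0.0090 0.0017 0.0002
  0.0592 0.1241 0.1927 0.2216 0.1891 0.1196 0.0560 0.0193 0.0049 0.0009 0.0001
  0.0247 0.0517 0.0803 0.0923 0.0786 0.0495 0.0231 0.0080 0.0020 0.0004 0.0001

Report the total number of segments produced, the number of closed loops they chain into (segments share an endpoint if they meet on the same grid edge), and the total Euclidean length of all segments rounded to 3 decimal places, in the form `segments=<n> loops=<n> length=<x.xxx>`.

segments=12 loops=1 length=8.644

cell (3,4): code 0100 → (3.974,5.000)–(4.000,4.890)
cell (3,5): code 1000 → (4.000,5.045)–(3.974,5.000)
cell (4,3): code 0100 → (4.268,4.000)–(5.000,3.255)
cell (4,4): code 1110 → (4.000,4.890)–(4.268,4.000)
cell (4,5): code 1001 → (5.000,5.956)–(4.000,5.045)
cell (5,2): code 0100 → (5.983,3.000)–(6.000,2.990)
cell (5,3): code 1110 → (5.000,3.255)–(5.983,3.000)
cell (5,5): code 1001 → (6.000,5.560)–(5.000,5.956)
cell (6,2): code 0010 → (6.000,2.990)–(6.025,3.000)
cell (6,3): code 0011 → (6.025,3.000)–(6.737,4.000)
cell (6,4): code 0011 → (6.737,4.000)–(6.517,5.000)
cell (6,5): code 0001 → (6.517,5.000)–(6.000,5.560)
total: 12 segments, chained into 1 closed loop(s), length Σ = 8.643990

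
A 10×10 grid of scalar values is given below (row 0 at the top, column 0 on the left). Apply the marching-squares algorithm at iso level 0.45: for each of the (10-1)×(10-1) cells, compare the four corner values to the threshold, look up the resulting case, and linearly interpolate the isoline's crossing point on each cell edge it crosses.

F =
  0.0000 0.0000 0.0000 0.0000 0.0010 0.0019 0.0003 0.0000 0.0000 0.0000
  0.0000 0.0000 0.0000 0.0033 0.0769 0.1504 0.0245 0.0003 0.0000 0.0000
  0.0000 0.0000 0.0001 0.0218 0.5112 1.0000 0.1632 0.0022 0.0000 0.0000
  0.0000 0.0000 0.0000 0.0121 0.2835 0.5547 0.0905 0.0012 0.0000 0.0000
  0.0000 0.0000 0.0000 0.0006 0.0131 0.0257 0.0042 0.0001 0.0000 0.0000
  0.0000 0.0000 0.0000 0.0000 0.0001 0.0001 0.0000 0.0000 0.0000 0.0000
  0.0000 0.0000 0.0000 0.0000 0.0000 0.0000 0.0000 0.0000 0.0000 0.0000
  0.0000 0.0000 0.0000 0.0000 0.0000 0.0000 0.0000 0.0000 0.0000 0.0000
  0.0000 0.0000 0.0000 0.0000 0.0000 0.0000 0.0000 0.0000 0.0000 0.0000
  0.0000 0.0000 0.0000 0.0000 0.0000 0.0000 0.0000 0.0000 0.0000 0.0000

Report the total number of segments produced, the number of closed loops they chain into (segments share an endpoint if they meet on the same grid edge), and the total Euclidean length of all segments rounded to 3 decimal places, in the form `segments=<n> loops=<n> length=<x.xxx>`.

cell (1,3): code 0100 → (1.859,4.000)–(2.000,3.875)
cell (1,4): code 1100 → (1.353,5.000)–(1.859,4.000)
cell (1,5): code 1000 → (2.000,5.657)–(1.353,5.000)
cell (2,3): code 0010 → (2.000,3.875)–(2.269,4.000)
cell (2,4): code 0111 → (2.269,4.000)–(3.000,4.614)
cell (2,5): code 1001 → (3.000,5.226)–(2.000,5.657)
cell (3,4): code 0010 → (3.000,4.614)–(3.198,5.000)
cell (3,5): code 0001 → (3.198,5.000)–(3.000,5.226)
total: 8 segments, chained into 1 closed loop(s), length Σ = 5.306222

segments=8 loops=1 length=5.306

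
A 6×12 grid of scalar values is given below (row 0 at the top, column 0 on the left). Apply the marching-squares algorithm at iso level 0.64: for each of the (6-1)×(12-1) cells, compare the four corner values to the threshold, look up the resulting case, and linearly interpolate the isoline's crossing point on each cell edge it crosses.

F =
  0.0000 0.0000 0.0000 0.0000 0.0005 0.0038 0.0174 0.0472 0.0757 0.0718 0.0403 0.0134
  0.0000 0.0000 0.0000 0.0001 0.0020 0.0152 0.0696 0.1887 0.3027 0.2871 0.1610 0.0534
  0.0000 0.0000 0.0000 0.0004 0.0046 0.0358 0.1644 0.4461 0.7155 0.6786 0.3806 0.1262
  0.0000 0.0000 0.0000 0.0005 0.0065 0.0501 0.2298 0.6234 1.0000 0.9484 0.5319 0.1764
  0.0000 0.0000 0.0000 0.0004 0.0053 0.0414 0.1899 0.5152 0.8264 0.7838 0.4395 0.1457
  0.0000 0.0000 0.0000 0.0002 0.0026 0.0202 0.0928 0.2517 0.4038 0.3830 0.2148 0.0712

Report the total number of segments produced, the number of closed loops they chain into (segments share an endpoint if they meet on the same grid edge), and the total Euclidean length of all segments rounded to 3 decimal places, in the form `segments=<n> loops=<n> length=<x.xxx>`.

segments=10 loops=1 length=8.290

cell (1,7): code 0100 → (1.817,8.000)–(2.000,7.720)
cell (1,8): code 1100 → (1.901,9.000)–(1.817,8.000)
cell (1,9): code 1000 → (2.000,9.130)–(1.901,9.000)
cell (2,7): code 0110 → (2.000,7.720)–(3.000,7.044)
cell (2,9): code 1001 → (3.000,9.740)–(2.000,9.130)
cell (3,7): code 0110 → (3.000,7.044)–(4.000,7.401)
cell (3,9): code 1001 → (4.000,9.418)–(3.000,9.740)
cell (4,7): code 0010 → (4.000,7.401)–(4.441,8.000)
cell (4,8): code 0011 → (4.441,8.000)–(4.359,9.000)
cell (4,9): code 0001 → (4.359,9.000)–(4.000,9.418)
total: 10 segments, chained into 1 closed loop(s), length Σ = 8.290145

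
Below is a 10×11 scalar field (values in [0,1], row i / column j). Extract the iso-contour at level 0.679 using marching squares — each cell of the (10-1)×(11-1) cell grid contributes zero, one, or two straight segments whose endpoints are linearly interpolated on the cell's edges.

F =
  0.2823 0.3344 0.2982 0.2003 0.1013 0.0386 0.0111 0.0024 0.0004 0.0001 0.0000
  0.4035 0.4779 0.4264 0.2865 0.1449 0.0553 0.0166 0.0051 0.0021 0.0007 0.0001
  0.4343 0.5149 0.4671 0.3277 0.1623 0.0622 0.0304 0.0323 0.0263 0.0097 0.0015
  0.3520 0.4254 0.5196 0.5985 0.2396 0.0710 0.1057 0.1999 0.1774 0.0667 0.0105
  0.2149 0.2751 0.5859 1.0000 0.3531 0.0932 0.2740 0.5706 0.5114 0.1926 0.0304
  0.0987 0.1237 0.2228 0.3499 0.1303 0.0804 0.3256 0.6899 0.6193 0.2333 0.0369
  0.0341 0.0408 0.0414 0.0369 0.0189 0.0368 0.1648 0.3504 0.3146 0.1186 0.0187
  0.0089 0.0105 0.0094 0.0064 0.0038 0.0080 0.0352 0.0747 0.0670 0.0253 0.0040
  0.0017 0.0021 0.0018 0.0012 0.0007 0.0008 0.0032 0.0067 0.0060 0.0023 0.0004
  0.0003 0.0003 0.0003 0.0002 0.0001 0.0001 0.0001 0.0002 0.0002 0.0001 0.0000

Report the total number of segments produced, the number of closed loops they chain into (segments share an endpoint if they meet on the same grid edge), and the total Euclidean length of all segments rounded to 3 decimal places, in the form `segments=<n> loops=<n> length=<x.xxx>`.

segments=8 loops=2 length=4.151

cell (3,2): code 0100 → (3.200,3.000)–(4.000,2.225)
cell (3,3): code 1000 → (4.000,3.496)–(3.200,3.000)
cell (4,2): code 0010 → (4.000,2.225)–(4.494,3.000)
cell (4,3): code 0001 → (4.494,3.000)–(4.000,3.496)
cell (4,6): code 0100 → (4.909,7.000)–(5.000,6.970)
cell (4,7): code 1000 → (5.000,7.154)–(4.909,7.000)
cell (5,6): code 0010 → (5.000,6.970)–(5.032,7.000)
cell (5,7): code 0001 → (5.032,7.000)–(5.000,7.154)
total: 8 segments, chained into 2 closed loop(s), length Σ = 4.150796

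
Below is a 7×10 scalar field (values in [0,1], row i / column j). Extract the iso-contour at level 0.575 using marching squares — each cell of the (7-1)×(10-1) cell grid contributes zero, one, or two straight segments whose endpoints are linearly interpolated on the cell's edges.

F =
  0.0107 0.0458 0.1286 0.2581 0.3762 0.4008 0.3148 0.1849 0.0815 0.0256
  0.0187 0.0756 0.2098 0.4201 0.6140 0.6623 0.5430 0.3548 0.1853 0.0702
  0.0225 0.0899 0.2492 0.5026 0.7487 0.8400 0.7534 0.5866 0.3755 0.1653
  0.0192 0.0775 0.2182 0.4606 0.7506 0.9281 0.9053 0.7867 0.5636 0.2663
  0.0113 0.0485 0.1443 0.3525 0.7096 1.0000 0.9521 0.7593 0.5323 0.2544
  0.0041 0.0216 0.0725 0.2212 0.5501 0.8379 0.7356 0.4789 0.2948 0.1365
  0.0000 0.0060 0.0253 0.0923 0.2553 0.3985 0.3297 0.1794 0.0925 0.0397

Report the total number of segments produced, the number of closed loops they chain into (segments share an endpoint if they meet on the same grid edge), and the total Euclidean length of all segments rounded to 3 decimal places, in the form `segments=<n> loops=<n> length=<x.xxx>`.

cell (0,3): code 0100 → (0.836,4.000)–(1.000,3.799)
cell (0,4): code 1100 → (0.666,5.000)–(0.836,4.000)
cell (0,5): code 1000 → (1.000,5.732)–(0.666,5.000)
cell (1,3): code 0110 → (1.000,3.799)–(2.000,3.294)
cell (1,5): code 1101 → (1.152,6.000)–(1.000,5.732)
cell (1,6): code 1100 → (1.950,7.000)–(1.152,6.000)
cell (1,7): code 1000 → (2.000,7.055)–(1.950,7.000)
cell (2,3): code 0110 → (2.000,3.294)–(3.000,3.394)
cell (2,7): code 1001 → (3.000,7.949)–(2.000,7.055)
cell (3,3): code 0110 → (3.000,3.394)–(4.000,3.623)
cell (3,7): code 1001 → (4.000,7.812)–(3.000,7.949)
cell (4,3): code 0010 → (4.000,3.623)–(4.844,4.000)
cell (4,4): code 0111 → (4.844,4.000)–(5.000,4.087)
cell (4,6): code 1011 → (5.000,6.626)–(4.657,7.000)
cell (4,7): code 0001 → (4.657,7.000)–(4.000,7.812)
cell (5,4): code 0010 → (5.000,4.087)–(5.598,5.000)
cell (5,5): code 0011 → (5.598,5.000)–(5.396,6.000)
cell (5,6): code 0001 → (5.396,6.000)–(5.000,6.626)
total: 18 segments, chained into 1 closed loop(s), length Σ = 14.749176

segments=18 loops=1 length=14.749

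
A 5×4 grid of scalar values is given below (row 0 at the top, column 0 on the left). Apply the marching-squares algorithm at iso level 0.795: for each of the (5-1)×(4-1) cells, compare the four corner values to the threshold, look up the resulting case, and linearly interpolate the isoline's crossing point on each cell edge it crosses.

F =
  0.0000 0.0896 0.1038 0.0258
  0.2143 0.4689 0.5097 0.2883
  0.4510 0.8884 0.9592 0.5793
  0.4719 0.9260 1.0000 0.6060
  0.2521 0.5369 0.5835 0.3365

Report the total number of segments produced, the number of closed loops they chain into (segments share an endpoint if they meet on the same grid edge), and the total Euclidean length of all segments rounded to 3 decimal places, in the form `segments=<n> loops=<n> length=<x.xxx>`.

segments=8 loops=1 length=6.063

cell (1,0): code 0100 → (1.777,1.000)–(2.000,0.786)
cell (1,1): code 1100 → (1.635,2.000)–(1.777,1.000)
cell (1,2): code 1000 → (2.000,2.432)–(1.635,2.000)
cell (2,0): code 0110 → (2.000,0.786)–(3.000,0.712)
cell (2,2): code 1001 → (3.000,2.520)–(2.000,2.432)
cell (3,0): code 0010 → (3.000,0.712)–(3.337,1.000)
cell (3,1): code 0011 → (3.337,1.000)–(3.492,2.000)
cell (3,2): code 0001 → (3.492,2.000)–(3.000,2.520)
total: 8 segments, chained into 1 closed loop(s), length Σ = 6.062811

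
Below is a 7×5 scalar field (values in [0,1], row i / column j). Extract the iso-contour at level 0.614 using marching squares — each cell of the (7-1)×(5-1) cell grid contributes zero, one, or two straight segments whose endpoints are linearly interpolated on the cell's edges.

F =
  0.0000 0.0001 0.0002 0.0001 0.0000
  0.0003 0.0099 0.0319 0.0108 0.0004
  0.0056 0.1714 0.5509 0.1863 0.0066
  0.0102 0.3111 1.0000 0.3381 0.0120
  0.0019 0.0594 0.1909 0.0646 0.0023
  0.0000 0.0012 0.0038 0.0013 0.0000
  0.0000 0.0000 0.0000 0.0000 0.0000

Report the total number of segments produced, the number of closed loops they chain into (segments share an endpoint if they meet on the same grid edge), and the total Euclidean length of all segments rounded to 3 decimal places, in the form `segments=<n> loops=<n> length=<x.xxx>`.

segments=4 loops=1 length=3.554

cell (2,1): code 0100 → (2.141,2.000)–(3.000,1.440)
cell (2,2): code 1000 → (3.000,2.583)–(2.141,2.000)
cell (3,1): code 0010 → (3.000,1.440)–(3.477,2.000)
cell (3,2): code 0001 → (3.477,2.000)–(3.000,2.583)
total: 4 segments, chained into 1 closed loop(s), length Σ = 3.554018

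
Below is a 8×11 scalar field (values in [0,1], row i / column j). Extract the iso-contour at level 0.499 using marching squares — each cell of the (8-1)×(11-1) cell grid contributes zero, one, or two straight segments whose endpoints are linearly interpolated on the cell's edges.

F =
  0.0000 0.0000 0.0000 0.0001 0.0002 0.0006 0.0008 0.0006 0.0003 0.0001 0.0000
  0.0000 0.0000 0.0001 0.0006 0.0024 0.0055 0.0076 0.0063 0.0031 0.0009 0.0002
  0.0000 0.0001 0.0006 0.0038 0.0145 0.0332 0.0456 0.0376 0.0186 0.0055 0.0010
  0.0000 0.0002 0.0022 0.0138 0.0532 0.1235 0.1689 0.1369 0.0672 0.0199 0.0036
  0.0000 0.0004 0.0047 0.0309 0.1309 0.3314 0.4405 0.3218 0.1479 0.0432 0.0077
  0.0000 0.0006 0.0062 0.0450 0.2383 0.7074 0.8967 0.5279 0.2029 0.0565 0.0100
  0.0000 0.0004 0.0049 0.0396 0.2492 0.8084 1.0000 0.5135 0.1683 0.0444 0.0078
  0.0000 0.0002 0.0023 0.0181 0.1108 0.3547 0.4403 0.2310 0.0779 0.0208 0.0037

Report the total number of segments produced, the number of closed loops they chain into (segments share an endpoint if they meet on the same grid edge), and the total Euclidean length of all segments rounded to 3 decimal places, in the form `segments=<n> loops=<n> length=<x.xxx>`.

segments=10 loops=1 length=8.447

cell (4,4): code 0100 → (4.446,5.000)–(5.000,4.556)
cell (4,5): code 1100 → (4.128,6.000)–(4.446,5.000)
cell (4,6): code 1100 → (4.860,7.000)–(4.128,6.000)
cell (4,7): code 1000 → (5.000,7.089)–(4.860,7.000)
cell (5,4): code 0110 → (5.000,4.556)–(6.000,4.447)
cell (5,7): code 1001 → (6.000,7.042)–(5.000,7.089)
cell (6,4): code 0010 → (6.000,4.447)–(6.682,5.000)
cell (6,5): code 0011 → (6.682,5.000)–(6.895,6.000)
cell (6,6): code 0011 → (6.895,6.000)–(6.051,7.000)
cell (6,7): code 0001 → (6.051,7.000)–(6.000,7.042)
total: 10 segments, chained into 1 closed loop(s), length Σ = 8.446999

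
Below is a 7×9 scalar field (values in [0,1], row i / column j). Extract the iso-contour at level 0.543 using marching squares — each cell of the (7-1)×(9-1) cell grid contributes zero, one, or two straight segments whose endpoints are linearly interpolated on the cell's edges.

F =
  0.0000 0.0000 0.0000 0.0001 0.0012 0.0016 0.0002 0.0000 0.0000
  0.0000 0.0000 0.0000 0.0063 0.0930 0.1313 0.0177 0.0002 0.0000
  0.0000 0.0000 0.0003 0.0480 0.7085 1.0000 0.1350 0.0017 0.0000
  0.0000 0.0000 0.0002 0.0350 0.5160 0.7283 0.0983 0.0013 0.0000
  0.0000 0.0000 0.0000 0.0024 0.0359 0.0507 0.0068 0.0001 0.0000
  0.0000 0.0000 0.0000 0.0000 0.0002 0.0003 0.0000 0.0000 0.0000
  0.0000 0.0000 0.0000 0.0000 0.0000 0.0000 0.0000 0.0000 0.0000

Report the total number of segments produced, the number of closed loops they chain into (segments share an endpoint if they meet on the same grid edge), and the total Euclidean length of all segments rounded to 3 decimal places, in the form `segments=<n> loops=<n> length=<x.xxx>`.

cell (1,3): code 0100 → (1.731,4.000)–(2.000,3.749)
cell (1,4): code 1100 → (1.474,5.000)–(1.731,4.000)
cell (1,5): code 1000 → (2.000,5.528)–(1.474,5.000)
cell (2,3): code 0010 → (2.000,3.749)–(2.860,4.000)
cell (2,4): code 0111 → (2.860,4.000)–(3.000,4.127)
cell (2,5): code 1001 → (3.000,5.294)–(2.000,5.528)
cell (3,4): code 0010 → (3.000,4.127)–(3.273,5.000)
cell (3,5): code 0001 → (3.273,5.000)–(3.000,5.294)
total: 8 segments, chained into 1 closed loop(s), length Σ = 5.573828

segments=8 loops=1 length=5.574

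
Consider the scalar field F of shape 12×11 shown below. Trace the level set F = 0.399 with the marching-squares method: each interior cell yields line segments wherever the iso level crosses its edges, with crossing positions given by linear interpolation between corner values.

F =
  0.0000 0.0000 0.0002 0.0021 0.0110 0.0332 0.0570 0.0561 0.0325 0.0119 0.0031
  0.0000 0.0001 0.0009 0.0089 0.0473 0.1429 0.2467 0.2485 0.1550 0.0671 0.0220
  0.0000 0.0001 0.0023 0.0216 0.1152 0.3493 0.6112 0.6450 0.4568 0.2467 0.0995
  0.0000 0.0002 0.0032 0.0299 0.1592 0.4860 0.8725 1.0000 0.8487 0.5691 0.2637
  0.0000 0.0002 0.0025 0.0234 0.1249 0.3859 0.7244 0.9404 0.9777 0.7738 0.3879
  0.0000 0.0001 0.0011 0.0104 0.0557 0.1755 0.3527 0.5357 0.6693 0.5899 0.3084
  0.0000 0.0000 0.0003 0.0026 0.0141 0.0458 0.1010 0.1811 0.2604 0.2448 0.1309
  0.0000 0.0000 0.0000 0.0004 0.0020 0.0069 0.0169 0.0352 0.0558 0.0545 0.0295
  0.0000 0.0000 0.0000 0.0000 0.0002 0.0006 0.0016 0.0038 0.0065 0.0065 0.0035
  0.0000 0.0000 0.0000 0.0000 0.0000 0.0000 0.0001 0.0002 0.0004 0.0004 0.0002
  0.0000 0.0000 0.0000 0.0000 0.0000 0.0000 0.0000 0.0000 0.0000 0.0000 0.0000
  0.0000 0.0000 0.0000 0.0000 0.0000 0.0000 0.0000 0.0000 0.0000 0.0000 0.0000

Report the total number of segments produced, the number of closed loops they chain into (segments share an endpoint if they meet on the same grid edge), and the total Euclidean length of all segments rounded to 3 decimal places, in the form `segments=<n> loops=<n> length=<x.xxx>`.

cell (1,5): code 0100 → (1.418,6.000)–(2.000,5.190)
cell (1,6): code 1100 → (1.380,7.000)–(1.418,6.000)
cell (1,7): code 1100 → (1.808,8.000)–(1.380,7.000)
cell (1,8): code 1000 → (2.000,8.275)–(1.808,8.000)
cell (2,4): code 0100 → (2.364,5.000)–(3.000,4.734)
cell (2,5): code 1110 → (2.000,5.190)–(2.364,5.000)
cell (2,8): code 1101 → (2.472,9.000)–(2.000,8.275)
cell (2,9): code 1000 → (3.000,9.557)–(2.472,9.000)
cell (3,4): code 0010 → (3.000,4.734)–(3.869,5.000)
cell (3,5): code 0111 → (3.869,5.000)–(4.000,5.039)
cell (3,9): code 1001 → (4.000,9.971)–(3.000,9.557)
cell (4,5): code 0010 → (4.000,5.039)–(4.875,6.000)
cell (4,6): code 0111 → (4.875,6.000)–(5.000,6.253)
cell (4,9): code 1001 → (5.000,9.678)–(4.000,9.971)
cell (5,6): code 0010 → (5.000,6.253)–(5.386,7.000)
cell (5,7): code 0011 → (5.386,7.000)–(5.661,8.000)
cell (5,8): code 0011 → (5.661,8.000)–(5.553,9.000)
cell (5,9): code 0001 → (5.553,9.000)–(5.000,9.678)
total: 18 segments, chained into 1 closed loop(s), length Σ = 14.665095

segments=18 loops=1 length=14.665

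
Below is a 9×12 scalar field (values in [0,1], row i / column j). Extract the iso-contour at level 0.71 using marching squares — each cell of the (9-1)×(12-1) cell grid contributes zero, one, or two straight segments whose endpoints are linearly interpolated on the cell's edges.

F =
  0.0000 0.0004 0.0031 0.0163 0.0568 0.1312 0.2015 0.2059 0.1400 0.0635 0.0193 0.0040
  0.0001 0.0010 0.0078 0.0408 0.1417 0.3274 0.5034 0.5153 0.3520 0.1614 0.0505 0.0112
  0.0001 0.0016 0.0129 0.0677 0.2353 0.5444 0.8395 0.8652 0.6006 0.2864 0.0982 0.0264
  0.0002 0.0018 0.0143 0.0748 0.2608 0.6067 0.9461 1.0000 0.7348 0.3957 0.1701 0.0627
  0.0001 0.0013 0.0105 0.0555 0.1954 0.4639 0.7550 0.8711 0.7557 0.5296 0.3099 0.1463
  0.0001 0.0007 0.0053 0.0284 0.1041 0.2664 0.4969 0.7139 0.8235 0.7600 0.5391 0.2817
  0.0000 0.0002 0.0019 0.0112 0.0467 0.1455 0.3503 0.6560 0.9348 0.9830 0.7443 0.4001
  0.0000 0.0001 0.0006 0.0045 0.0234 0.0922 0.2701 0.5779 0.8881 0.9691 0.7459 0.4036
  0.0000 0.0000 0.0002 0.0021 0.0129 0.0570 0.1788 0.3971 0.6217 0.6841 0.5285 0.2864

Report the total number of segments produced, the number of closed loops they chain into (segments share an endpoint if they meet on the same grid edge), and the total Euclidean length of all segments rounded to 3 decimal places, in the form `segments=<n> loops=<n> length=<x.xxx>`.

cell (1,5): code 0100 → (1.615,6.000)–(2.000,5.561)
cell (1,6): code 1100 → (1.556,7.000)–(1.615,6.000)
cell (1,7): code 1000 → (2.000,7.587)–(1.556,7.000)
cell (2,5): code 0110 → (2.000,5.561)–(3.000,5.304)
cell (2,7): code 1101 → (2.815,8.000)–(2.000,7.587)
cell (2,8): code 1000 → (3.000,8.073)–(2.815,8.000)
cell (3,5): code 0110 → (3.000,5.304)–(4.000,5.845)
cell (3,8): code 1001 → (4.000,8.202)–(3.000,8.073)
cell (4,5): code 0010 → (4.000,5.845)–(4.174,6.000)
cell (4,6): code 0111 → (4.174,6.000)–(5.000,6.982)
cell (4,8): code 1101 → (4.783,9.000)–(4.000,8.202)
cell (4,9): code 1000 → (5.000,9.226)–(4.783,9.000)
cell (5,6): code 0010 → (5.000,6.982)–(5.067,7.000)
cell (5,7): code 0111 → (5.067,7.000)–(6.000,7.194)
cell (5,9): code 1101 → (5.833,10.000)–(5.000,9.226)
cell (5,10): code 1000 → (6.000,10.100)–(5.833,10.000)
cell (6,7): code 0110 → (6.000,7.194)–(7.000,7.426)
cell (6,10): code 1001 → (7.000,10.105)–(6.000,10.100)
cell (7,7): code 0010 → (7.000,7.426)–(7.669,8.000)
cell (7,8): code 0011 → (7.669,8.000)–(7.909,9.000)
cell (7,9): code 0011 → (7.909,9.000)–(7.165,10.000)
cell (7,10): code 0001 → (7.165,10.000)–(7.000,10.105)
total: 22 segments, chained into 1 closed loop(s), length Σ = 17.291052

segments=22 loops=1 length=17.291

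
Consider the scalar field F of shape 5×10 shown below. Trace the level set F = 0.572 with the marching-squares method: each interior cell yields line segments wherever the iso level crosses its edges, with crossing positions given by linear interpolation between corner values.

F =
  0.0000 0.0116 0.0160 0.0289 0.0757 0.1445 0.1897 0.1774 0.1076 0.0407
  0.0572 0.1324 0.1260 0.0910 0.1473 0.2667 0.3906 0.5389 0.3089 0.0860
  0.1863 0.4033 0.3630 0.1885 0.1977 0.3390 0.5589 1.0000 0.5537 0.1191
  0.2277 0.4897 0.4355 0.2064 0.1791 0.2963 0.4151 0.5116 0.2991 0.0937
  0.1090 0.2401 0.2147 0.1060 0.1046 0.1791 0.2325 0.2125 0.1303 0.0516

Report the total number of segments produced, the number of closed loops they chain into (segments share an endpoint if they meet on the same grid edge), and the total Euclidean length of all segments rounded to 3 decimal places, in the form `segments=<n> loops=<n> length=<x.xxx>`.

segments=4 loops=1 length=5.284

cell (1,6): code 0100 → (1.072,7.000)–(2.000,6.030)
cell (1,7): code 1000 → (2.000,7.959)–(1.072,7.000)
cell (2,6): code 0010 → (2.000,6.030)–(2.876,7.000)
cell (2,7): code 0001 → (2.876,7.000)–(2.000,7.959)
total: 4 segments, chained into 1 closed loop(s), length Σ = 5.283965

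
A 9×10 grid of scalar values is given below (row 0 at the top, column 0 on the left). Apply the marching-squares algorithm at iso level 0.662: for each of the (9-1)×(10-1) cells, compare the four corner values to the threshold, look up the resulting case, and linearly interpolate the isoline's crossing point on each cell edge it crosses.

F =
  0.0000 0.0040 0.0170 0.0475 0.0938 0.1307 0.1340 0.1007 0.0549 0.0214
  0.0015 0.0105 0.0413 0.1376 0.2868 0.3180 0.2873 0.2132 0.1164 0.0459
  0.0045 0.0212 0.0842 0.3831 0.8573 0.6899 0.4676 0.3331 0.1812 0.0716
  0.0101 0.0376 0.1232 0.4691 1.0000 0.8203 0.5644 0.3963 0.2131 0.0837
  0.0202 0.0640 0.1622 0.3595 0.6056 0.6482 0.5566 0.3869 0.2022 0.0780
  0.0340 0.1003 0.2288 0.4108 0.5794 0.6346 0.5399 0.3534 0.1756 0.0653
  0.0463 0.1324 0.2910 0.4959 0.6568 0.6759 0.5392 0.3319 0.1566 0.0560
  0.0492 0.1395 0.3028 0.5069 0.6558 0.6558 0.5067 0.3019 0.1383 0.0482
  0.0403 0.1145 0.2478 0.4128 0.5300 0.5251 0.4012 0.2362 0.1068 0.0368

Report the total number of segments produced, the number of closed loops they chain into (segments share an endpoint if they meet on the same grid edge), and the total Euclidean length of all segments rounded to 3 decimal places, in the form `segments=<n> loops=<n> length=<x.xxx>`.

cell (1,3): code 0100 → (1.658,4.000)–(2.000,3.588)
cell (1,4): code 1100 → (1.925,5.000)–(1.658,4.000)
cell (1,5): code 1000 → (2.000,5.126)–(1.925,5.000)
cell (2,3): code 0110 → (2.000,3.588)–(3.000,3.363)
cell (2,5): code 1001 → (3.000,5.619)–(2.000,5.126)
cell (3,3): code 0010 → (3.000,3.363)–(3.857,4.000)
cell (3,4): code 0011 → (3.857,4.000)–(3.920,5.000)
cell (3,5): code 0001 → (3.920,5.000)–(3.000,5.619)
cell (5,4): code 0100 → (5.663,5.000)–(6.000,4.272)
cell (5,5): code 1000 → (6.000,5.102)–(5.663,5.000)
cell (6,4): code 0010 → (6.000,4.272)–(6.692,5.000)
cell (6,5): code 0001 → (6.692,5.000)–(6.000,5.102)
total: 12 segments, chained into 2 closed loop(s), length Σ = 9.891137

segments=12 loops=2 length=9.891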